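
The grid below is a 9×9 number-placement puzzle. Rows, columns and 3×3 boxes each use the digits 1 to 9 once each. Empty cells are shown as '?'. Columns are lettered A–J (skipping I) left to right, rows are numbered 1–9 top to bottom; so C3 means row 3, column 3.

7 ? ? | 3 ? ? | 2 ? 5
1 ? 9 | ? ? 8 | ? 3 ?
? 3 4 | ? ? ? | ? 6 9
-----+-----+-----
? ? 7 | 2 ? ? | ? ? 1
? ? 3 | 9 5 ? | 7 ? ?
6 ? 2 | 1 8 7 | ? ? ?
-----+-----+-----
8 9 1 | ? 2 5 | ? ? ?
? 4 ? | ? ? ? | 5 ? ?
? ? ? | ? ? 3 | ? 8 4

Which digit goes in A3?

5

G2 = 4 (sole candidate).
J2 = 7 (sole candidate).
A5 = 4 (sole candidate).
F5 = 6 (sole candidate).
H5 = 2 (sole candidate).
J5 = 8 (sole candidate).
B6 = 5 (sole candidate).
J6 = 3 (sole candidate).
H7 = 7 (sole candidate).
J7 = 6 (sole candidate).
C8 = 6 (sole candidate).
J8 = 2 (sole candidate).
C9 = 5 (sole candidate).
C1 = 8 (sole candidate).
H1 = 1 (sole candidate).
E2 = 6 (sole candidate).
G3 = 8 (sole candidate).
A4 = 9 (sole candidate).
B4 = 8 (sole candidate).
F4 = 4 (sole candidate).
G4 = 6 (sole candidate).
H4 = 5 (sole candidate).
B5 = 1 (sole candidate).
G6 = 9 (sole candidate).
H6 = 4 (sole candidate).
D7 = 4 (sole candidate).
G7 = 3 (sole candidate).
A8 = 3 (sole candidate).
H8 = 9 (sole candidate).
A9 = 2 (sole candidate).
B9 = 7 (sole candidate).
D9 = 6 (sole candidate).
G9 = 1 (sole candidate).
B1 = 6 (sole candidate).
F1 = 9 (sole candidate).
B2 = 2 (sole candidate).
D2 = 5 (sole candidate).
A3 = 5: row 3 has {3,4,6,8,9}; col 1 has {1,2,3,4,6,7,8,9}; box has {1,2,3,4,6,7,8,9} → only 5 remains.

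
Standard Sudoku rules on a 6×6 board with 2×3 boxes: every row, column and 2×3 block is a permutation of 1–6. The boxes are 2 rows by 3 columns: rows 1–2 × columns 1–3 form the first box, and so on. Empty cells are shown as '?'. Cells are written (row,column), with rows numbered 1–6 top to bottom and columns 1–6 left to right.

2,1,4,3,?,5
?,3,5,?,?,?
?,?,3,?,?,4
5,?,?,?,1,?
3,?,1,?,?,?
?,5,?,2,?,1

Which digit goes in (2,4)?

1

(1,5) = 6: row 1 has {1,2,3,4,5}; col 5 has {1}; box has {3,5} → only 6 remains.
(2,1) = 6: row 2 has {3,5}; col 1 has {2,3,5}; box has {1,2,3,4,5} → only 6 remains.
(2,6) = 2: row 2 has {3,5,6}; col 6 has {1,4,5}; box has {3,5,6} → only 2 remains.
(3,1) = 1: row 3 has {3,4}; col 1 has {2,3,5,6}; box has {3,5} → only 1 remains.
(4,4) = 6: row 4 has {1,5}; col 4 has {2,3}; box has {1,4} → only 6 remains.
(4,6) = 3: row 4 has {1,5,6}; col 6 has {1,2,4,5}; box has {1,4,6} → only 3 remains.
(5,6) = 6: row 5 has {1,3}; col 6 has {1,2,3,4,5}; box has {1,2} → only 6 remains.
(6,1) = 4: row 6 has {1,2,5}; col 1 has {1,2,3,5,6}; box has {1,3,5} → only 4 remains.
(6,3) = 6: row 6 has {1,2,4,5}; col 3 has {1,3,4,5}; box has {1,3,4,5} → only 6 remains.
(6,5) = 3: row 6 has {1,2,4,5,6}; col 5 has {1,6}; box has {1,2,6} → only 3 remains.
(2,5) = 4: row 2 has {2,3,5,6}; col 5 has {1,3,6}; box has {2,3,5,6} → only 4 remains.
(3,4) = 5: row 3 has {1,3,4}; col 4 has {2,3,6}; box has {1,3,4,6} → only 5 remains.
(3,5) = 2: row 3 has {1,3,4,5}; col 5 has {1,3,4,6}; box has {1,3,4,5,6} → only 2 remains.
(4,3) = 2: row 4 has {1,3,5,6}; col 3 has {1,3,4,5,6}; box has {1,3,5} → only 2 remains.
(5,2) = 2: row 5 has {1,3,6}; col 2 has {1,3,5}; box has {1,3,4,5,6} → only 2 remains.
(5,4) = 4: row 5 has {1,2,3,6}; col 4 has {2,3,5,6}; box has {1,2,3,6} → only 4 remains.
(5,5) = 5: row 5 has {1,2,3,4,6}; col 5 has {1,2,3,4,6}; box has {1,2,3,4,6} → only 5 remains.
(2,4) = 1: row 2 has {2,3,4,5,6}; col 4 has {2,3,4,5,6}; box has {2,3,4,5,6} → only 1 remains.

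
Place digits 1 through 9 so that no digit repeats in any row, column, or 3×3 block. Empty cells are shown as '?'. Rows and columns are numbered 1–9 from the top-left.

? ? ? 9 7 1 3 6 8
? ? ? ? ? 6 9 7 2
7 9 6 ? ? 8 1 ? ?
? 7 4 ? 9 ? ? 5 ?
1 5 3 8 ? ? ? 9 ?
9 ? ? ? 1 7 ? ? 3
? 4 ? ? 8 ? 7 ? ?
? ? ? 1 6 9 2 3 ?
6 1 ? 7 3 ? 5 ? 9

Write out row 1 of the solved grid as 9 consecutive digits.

425971368

row 1, column 2 = 2: row 1 has {1,3,6,7,8,9}; col 2 has {1,4,5,7,9}; box has {6,7,9} → only 2 remains.
row 1, column 3 = 5: row 1 has {1,2,3,6,7,8,9}; col 3 has {3,4,6}; box has {2,6,7,9} → only 5 remains.
row 3, column 8 = 4: row 3 has {1,6,7,8,9}; col 8 has {3,5,6,7,9}; box has {1,2,3,6,7,8,9} → only 4 remains.
row 3, column 9 = 5: row 3 has {1,4,6,7,8,9}; col 9 has {2,3,8,9}; box has {1,2,3,4,6,7,8,9} → only 5 remains.
row 7, column 8 = 1: row 7 has {4,7,8}; col 8 has {3,4,5,6,7,9}; box has {2,3,5,7,9} → only 1 remains.
row 7, column 9 = 6: row 7 has {1,4,7,8}; col 9 has {2,3,5,8,9}; box has {1,2,3,5,7,9} → only 6 remains.
row 8, column 2 = 8: row 8 has {1,2,3,6,9}; col 2 has {1,2,4,5,7,9}; box has {1,4,6} → only 8 remains.
row 8, column 3 = 7: row 8 has {1,2,3,6,8,9}; col 3 has {3,4,5,6}; box has {1,4,6,8} → only 7 remains.
row 8, column 9 = 4: row 8 has {1,2,3,6,7,8,9}; col 9 has {2,3,5,6,8,9}; box has {1,2,3,5,6,7,9} → only 4 remains.
row 9, column 3 = 2: row 9 has {1,3,5,6,7,9}; col 3 has {3,4,5,6,7}; box has {1,4,6,7,8} → only 2 remains.
row 9, column 6 = 4: row 9 has {1,2,3,5,6,7,9}; col 6 has {1,6,7,8,9}; box has {1,3,6,7,8,9} → only 4 remains.
row 9, column 8 = 8: row 9 has {1,2,3,4,5,6,7,9}; col 8 has {1,3,4,5,6,7,9}; box has {1,2,3,4,5,6,7,9} → only 8 remains.
row 1, column 1 = 4: row 1 has {1,2,3,5,6,7,8,9}; col 1 has {1,6,7,9}; box has {2,5,6,7,9} → only 4 remains.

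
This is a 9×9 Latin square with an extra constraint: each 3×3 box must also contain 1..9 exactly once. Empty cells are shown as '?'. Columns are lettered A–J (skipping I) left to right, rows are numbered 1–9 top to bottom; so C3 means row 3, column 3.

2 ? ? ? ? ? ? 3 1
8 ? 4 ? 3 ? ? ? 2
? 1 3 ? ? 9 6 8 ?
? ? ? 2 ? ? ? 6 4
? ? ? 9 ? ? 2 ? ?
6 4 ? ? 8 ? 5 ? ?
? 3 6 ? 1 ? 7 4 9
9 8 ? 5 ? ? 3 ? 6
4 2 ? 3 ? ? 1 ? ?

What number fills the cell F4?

G2 = 9: row 2 has {2,3,4,8}; col 7 has {1,2,3,5,6,7}; box has {1,2,3,6,8} → only 9 remains.
G4 = 8: row 4 has {2,4,6}; col 7 has {1,2,3,5,6,7,9}; box has {2,4,5,6} → only 8 remains.
A7 = 5: row 7 has {1,3,4,6,7,9}; col 1 has {2,4,6,8,9}; box has {2,3,4,6,8,9} → only 5 remains.
D7 = 8: row 7 has {1,3,4,5,6,7,9}; col 4 has {2,3,5,9}; box has {1,3,5} → only 8 remains.
F7 = 2: row 7 has {1,3,4,5,6,7,8,9}; col 6 has {9}; box has {1,3,5,8} → only 2 remains.
H8 = 2: row 8 has {3,5,6,8,9}; col 8 has {3,4,6,8}; box has {1,3,4,6,7,9} → only 2 remains.
C9 = 7: row 9 has {1,2,3,4}; col 3 has {3,4,6}; box has {2,3,4,5,6,8,9} → only 7 remains.
F9 = 6: row 9 has {1,2,3,4,7}; col 6 has {2,9}; box has {1,2,3,5,8} → only 6 remains.
H9 = 5: row 9 has {1,2,3,4,6,7}; col 8 has {2,3,4,6,8}; box has {1,2,3,4,6,7,9} → only 5 remains.
J9 = 8: row 9 has {1,2,3,4,5,6,7}; col 9 has {1,2,4,6,9}; box has {1,2,3,4,5,6,7,9} → only 8 remains.
G1 = 4: row 1 has {1,2,3}; col 7 has {1,2,3,5,6,7,8,9}; box has {1,2,3,6,8,9} → only 4 remains.
H2 = 7: row 2 has {2,3,4,8,9}; col 8 has {2,3,4,5,6,8}; box has {1,2,3,4,6,8,9} → only 7 remains.
A3 = 7: row 3 has {1,3,6,8,9}; col 1 has {2,4,5,6,8,9}; box has {1,2,3,4,8} → only 7 remains.
D3 = 4: row 3 has {1,3,6,7,8,9}; col 4 has {2,3,5,8,9}; box has {3,9} → only 4 remains.
J3 = 5: row 3 has {1,3,4,6,7,8,9}; col 9 has {1,2,4,6,8,9}; box has {1,2,3,4,6,7,8,9} → only 5 remains.
H5 = 1: row 5 has {2,9}; col 8 has {2,3,4,5,6,7,8}; box has {2,4,5,6,8} → only 1 remains.
H6 = 9: row 6 has {4,5,6,8}; col 8 has {1,2,3,4,5,6,7,8}; box has {1,2,4,5,6,8} → only 9 remains.
C8 = 1: row 8 has {2,3,5,6,8,9}; col 3 has {3,4,6,7}; box has {2,3,4,5,6,7,8,9} → only 1 remains.
E9 = 9: row 9 has {1,2,3,4,5,6,7,8}; col 5 has {1,3,8}; box has {1,2,3,5,6,8} → only 9 remains.
E3 = 2: row 3 has {1,3,4,5,6,7,8,9}; col 5 has {1,3,8,9}; box has {3,4,9} → only 2 remains.
A5 = 3: row 5 has {1,2,9}; col 1 has {2,4,5,6,7,8,9}; box has {4,6} → only 3 remains.
J5 = 7: row 5 has {1,2,3,9}; col 9 has {1,2,4,5,6,8,9}; box has {1,2,4,5,6,8,9} → only 7 remains.
C6 = 2: row 6 has {4,5,6,8,9}; col 3 has {1,3,4,6,7}; box has {3,4,6} → only 2 remains.
J6 = 3: row 6 has {2,4,5,6,8,9}; col 9 has {1,2,4,5,6,7,8,9}; box has {1,2,4,5,6,7,8,9} → only 3 remains.
A4 = 1: row 4 has {2,4,6,8}; col 1 has {2,3,4,5,6,7,8,9}; box has {2,3,4,6} → only 1 remains.
B5 = 5: row 5 has {1,2,3,7,9}; col 2 has {1,2,3,4,8}; box has {1,2,3,4,6} → only 5 remains.
C5 = 8: row 5 has {1,2,3,5,7,9}; col 3 has {1,2,3,4,6,7}; box has {1,2,3,4,5,6} → only 8 remains.
F5 = 4: row 5 has {1,2,3,5,7,8,9}; col 6 has {2,6,9}; box has {2,8,9} → only 4 remains.
F8 = 7: row 8 has {1,2,3,5,6,8,9}; col 6 has {2,4,6,9}; box has {1,2,3,5,6,8,9} → only 7 remains.
B2 = 6: row 2 has {2,3,4,7,8,9}; col 2 has {1,2,3,4,5,8}; box has {1,2,3,4,7,8} → only 6 remains.
D2 = 1: row 2 has {2,3,4,6,7,8,9}; col 4 has {2,3,4,5,8,9}; box has {2,3,4,9} → only 1 remains.
F2 = 5: row 2 has {1,2,3,4,6,7,8,9}; col 6 has {2,4,6,7,9}; box has {1,2,3,4,9} → only 5 remains.
C4 = 9: row 4 has {1,2,4,6,8}; col 3 has {1,2,3,4,6,7,8}; box has {1,2,3,4,5,6,8} → only 9 remains.
F4 = 3: row 4 has {1,2,4,6,8,9}; col 6 has {2,4,5,6,7,9}; box has {2,4,8,9} → only 3 remains.

3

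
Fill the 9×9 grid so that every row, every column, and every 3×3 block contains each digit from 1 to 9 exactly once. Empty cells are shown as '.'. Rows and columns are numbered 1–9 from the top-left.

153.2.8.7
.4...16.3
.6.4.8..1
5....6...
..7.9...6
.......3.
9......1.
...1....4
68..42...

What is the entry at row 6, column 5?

1

row 1, column 6 = 9 (sole candidate).
row 1, column 8 = 4 (sole candidate).
row 1, column 4 = 6 (sole candidate).
row 3, column 5 = 3 (hidden single in row 3).
row 3, column 1 = 7 (hidden single in row 3).
row 6, column 3 = 6 (hidden single in row 6).
row 7, column 3 = 4 (hidden single in row 7).
row 7, column 5 = 6 (hidden single in row 7).
row 4, column 7 = 4 (hidden single in row 4).
row 8, column 8 = 6 (hidden single in row 8).
row 8, column 5 = 8 (hidden single in row 8).
row 8, column 7 = 9 (hidden single in row 8).
row 9, column 9 = 5 (sole candidate).
row 9, column 3 = 1 (sole candidate).
row 9, column 8 = 7 (sole candidate).
row 9, column 7 = 3 (sole candidate).
row 7, column 7 = 2 (sole candidate).
row 7, column 9 = 8 (sole candidate).
row 9, column 4 = 9 (sole candidate).
row 3, column 7 = 5 (sole candidate).
row 5, column 7 = 1 (sole candidate).
row 6, column 7 = 7 (sole candidate).
row 8, column 3 = 5 (hidden single in column 3).
row 5, column 8 = 5 (hidden single in column 8).
row 4, column 8 = 8 (hidden single in column 8).
row 2, column 3 = 8 (hidden single in column 3).
row 2, column 1 = 2 (sole candidate).
row 2, column 8 = 9 (sole candidate).
row 3, column 3 = 9 (sole candidate).
row 3, column 8 = 2 (sole candidate).
row 4, column 3 = 2 (sole candidate).
row 4, column 9 = 9 (sole candidate).
row 5, column 2 = 3 (sole candidate).
row 5, column 6 = 4 (sole candidate).
row 6, column 6 = 5 (sole candidate).
row 6, column 9 = 2 (sole candidate).
row 7, column 2 = 7 (sole candidate).
row 7, column 6 = 3 (sole candidate).
row 8, column 1 = 3 (sole candidate).
row 8, column 2 = 2 (sole candidate).
row 8, column 6 = 7 (sole candidate).
row 4, column 2 = 1 (sole candidate).
row 4, column 5 = 7 (sole candidate).
row 5, column 1 = 8 (sole candidate).
row 5, column 4 = 2 (sole candidate).
row 6, column 1 = 4 (sole candidate).
row 6, column 2 = 9 (sole candidate).
row 6, column 4 = 8 (sole candidate).
row 6, column 5 = 1: row 6 has {2,3,4,5,6,7,8,9}; col 5 has {2,3,4,6,7,8,9}; box has {2,4,5,6,7,8,9} → only 1 remains.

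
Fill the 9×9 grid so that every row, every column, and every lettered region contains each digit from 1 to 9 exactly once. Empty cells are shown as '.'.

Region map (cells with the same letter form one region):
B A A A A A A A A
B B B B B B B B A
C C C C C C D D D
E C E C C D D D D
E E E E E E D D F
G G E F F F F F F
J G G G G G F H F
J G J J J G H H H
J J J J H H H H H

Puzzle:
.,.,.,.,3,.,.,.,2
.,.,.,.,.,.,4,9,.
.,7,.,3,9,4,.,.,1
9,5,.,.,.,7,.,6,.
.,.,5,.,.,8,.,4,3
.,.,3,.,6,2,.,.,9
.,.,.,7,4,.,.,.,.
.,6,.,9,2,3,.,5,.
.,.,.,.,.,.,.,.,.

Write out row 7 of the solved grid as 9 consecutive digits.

R4C9 = 8 (sole candidate).
R7C9 = 5: row 7 has {4,7}; col 9 has {1,2,3,8,9}; region has {2,3,6,9} → only 5 remains.
R3C8 = 2 (sole candidate).
R4C5 = 1 (sole candidate).
R4C7 = 3 (sole candidate).
R5C5 = 7 (sole candidate).
R5C7 = 9 (sole candidate).
R9C5 = 8 (sole candidate).
R2C5 = 5 (sole candidate).
R3C7 = 5 (sole candidate).
R4C4 = 2 (sole candidate).
R4C3 = 4 (sole candidate).
R6C4 = 4 (hidden single in row 6).
R6C1 = 5 (hidden single in row 6).
R1C2 = 4 (hidden single in row 1).
R7C1 = 6: in row 7, 6 can only go here (every other open cell in that row sees a 6).
R3C1 = 8 (sole candidate).
R3C3 = 6 (sole candidate).
R5C4 = 6 (hidden single in row 5).
R7C8 = 3: in row 7, 3 can only go here (every other open cell in that row sees a 3).
R8C3 = 8 (hidden single in row 8).
R9C7 = 2 (hidden single in row 9).
R9C4 = 5 (hidden single in row 9).
R9C6 = 9 (hidden single in row 9).
R7C6 = 1: row 7 has {3,4,5,6,7}; col 6 has {2,3,4,7,8,9}; region has {3,4,5,6,7} → only 1 remains.
R7C7 = 8: row 7 has {1,3,4,5,6,7}; col 7 has {2,3,4,5,9}; region has {2,3,4,5,6,9} → only 8 remains.
R2C6 = 6 (sole candidate).
R2C9 = 7 (sole candidate).
R6C2 = 8 (sole candidate).
R8C9 = 4 (sole candidate).
R9C9 = 6 (sole candidate).
R1C6 = 5 (sole candidate).
R1C7 = 6 (hidden single in row 1).
R1C1 = 7 (hidden single in row 1).
R1C3 = 9 (hidden single in row 1).
R7C3 = 2: row 7 has {1,3,4,5,6,7,8}; col 3 has {3,4,5,6,8,9}; region has {1,3,4,5,6,7,8} → only 2 remains.
R8C1 = 1 (sole candidate).
R8C7 = 7 (sole candidate).
R9C2 = 3 (sole candidate).
R9C3 = 7 (sole candidate).
R9C8 = 1 (sole candidate).
R1C8 = 8 (sole candidate).
R2C3 = 1 (sole candidate).
R2C4 = 8 (sole candidate).
R5C1 = 2 (sole candidate).
R5C2 = 1 (sole candidate).
R6C7 = 1 (sole candidate).
R6C8 = 7 (sole candidate).
R7C2 = 9: row 7 has {1,2,3,4,5,6,7,8}; col 2 has {1,3,4,5,6,7,8}; region has {1,2,3,4,5,6,7,8} → only 9 remains.

692741835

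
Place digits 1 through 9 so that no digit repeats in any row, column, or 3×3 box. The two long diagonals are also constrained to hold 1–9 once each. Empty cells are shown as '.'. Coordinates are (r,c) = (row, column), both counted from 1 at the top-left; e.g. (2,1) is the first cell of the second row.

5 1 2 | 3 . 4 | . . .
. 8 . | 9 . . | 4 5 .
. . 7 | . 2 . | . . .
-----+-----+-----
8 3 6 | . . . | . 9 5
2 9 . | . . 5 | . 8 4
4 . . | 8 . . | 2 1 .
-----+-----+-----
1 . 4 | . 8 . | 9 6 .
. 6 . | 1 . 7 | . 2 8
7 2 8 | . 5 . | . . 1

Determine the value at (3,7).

(1,8) = 7: row 1 has {1,2,3,4,5}; col 8 has {1,2,5,6,8,9}; box has {4,5} → only 7 remains.
(1,9) = 9: row 1 has {1,2,3,4,5,7}; col 9 has {1,4,5,8}; box has {4,5,7}; anti-diagonal has {4,5,6,7,8} → only 9 remains.
(2,3) = 3: row 2 has {4,5,8,9}; col 3 has {2,4,6,7,8}; box has {1,2,5,7,8} → only 3 remains.
(3,2) = 4: row 3 has {2,7}; col 2 has {1,2,3,6,8,9}; box has {1,2,3,5,7,8} → only 4 remains.
(3,8) = 3: row 3 has {2,4,7}; col 8 has {1,2,5,6,7,8,9}; box has {4,5,7,9} → only 3 remains.
(3,9) = 6: row 3 has {2,3,4,7}; col 9 has {1,4,5,8,9}; box has {3,4,5,7,9} → only 6 remains.
(4,4) = 4: row 4 has {3,5,6,8,9}; col 4 has {1,3,8,9}; box has {5,8}; main diagonal has {1,2,5,7,8,9} → only 4 remains.
(4,7) = 7: row 4 has {3,4,5,6,8,9}; col 7 has {2,4,9}; box has {1,2,4,5,8,9} → only 7 remains.
(5,3) = 1: row 5 has {2,4,5,8,9}; col 3 has {2,3,4,6,7,8}; box has {2,3,4,6,8,9} → only 1 remains.
(5,5) = 3: row 5 has {1,2,4,5,8,9}; col 5 has {2,5,8}; box has {4,5,8}; main diagonal has {1,2,4,5,7,8,9}; anti-diagonal has {4,5,6,7,8,9} → only 3 remains.
(5,7) = 6: row 5 has {1,2,3,4,5,8,9}; col 7 has {2,4,7,9}; box has {1,2,4,5,7,8,9} → only 6 remains.
(6,3) = 5: row 6 has {1,2,4,8}; col 3 has {1,2,3,4,6,7,8}; box has {1,2,3,4,6,8,9} → only 5 remains.
(6,6) = 6: row 6 has {1,2,4,5,8}; col 6 has {4,5,7}; box has {3,4,5,8}; main diagonal has {1,2,3,4,5,7,8,9} → only 6 remains.
(6,9) = 3: row 6 has {1,2,4,5,6,8}; col 9 has {1,4,5,6,8,9}; box has {1,2,4,5,6,7,8,9} → only 3 remains.
(7,2) = 5: row 7 has {1,4,6,8,9}; col 2 has {1,2,3,4,6,8,9}; box has {1,2,4,6,7,8} → only 5 remains.
(7,4) = 2: row 7 has {1,4,5,6,8,9}; col 4 has {1,3,4,8,9}; box has {1,5,7,8} → only 2 remains.
(7,6) = 3: row 7 has {1,2,4,5,6,8,9}; col 6 has {4,5,6,7}; box has {1,2,5,7,8} → only 3 remains.
(7,9) = 7: row 7 has {1,2,3,4,5,6,8,9}; col 9 has {1,3,4,5,6,8,9}; box has {1,2,6,8,9} → only 7 remains.
(8,3) = 9: row 8 has {1,2,6,7,8}; col 3 has {1,2,3,4,5,6,7,8}; box has {1,2,4,5,6,7,8} → only 9 remains.
(8,5) = 4: row 8 has {1,2,6,7,8,9}; col 5 has {2,3,5,8}; box has {1,2,3,5,7,8} → only 4 remains.
(9,4) = 6: row 9 has {1,2,5,7,8}; col 4 has {1,2,3,4,8,9}; box has {1,2,3,4,5,7,8} → only 6 remains.
(9,6) = 9: row 9 has {1,2,5,6,7,8}; col 6 has {3,4,5,6,7}; box has {1,2,3,4,5,6,7,8} → only 9 remains.
(9,7) = 3: row 9 has {1,2,5,6,7,8,9}; col 7 has {2,4,6,7,9}; box has {1,2,6,7,8,9} → only 3 remains.
(9,8) = 4: row 9 has {1,2,3,5,6,7,8,9}; col 8 has {1,2,3,5,6,7,8,9}; box has {1,2,3,6,7,8,9} → only 4 remains.
(1,5) = 6: row 1 has {1,2,3,4,5,7,9}; col 5 has {2,3,4,5,8}; box has {2,3,4,9} → only 6 remains.
(1,7) = 8: row 1 has {1,2,3,4,5,6,7,9}; col 7 has {2,3,4,6,7,9}; box has {3,4,5,6,7,9} → only 8 remains.
(2,1) = 6: row 2 has {3,4,5,8,9}; col 1 has {1,2,4,5,7,8}; box has {1,2,3,4,5,7,8} → only 6 remains.
(2,6) = 1: row 2 has {3,4,5,6,8,9}; col 6 has {3,4,5,6,7,9}; box has {2,3,4,6,9} → only 1 remains.
(2,9) = 2: row 2 has {1,3,4,5,6,8,9}; col 9 has {1,3,4,5,6,7,8,9}; box has {3,4,5,6,7,8,9} → only 2 remains.
(3,1) = 9: row 3 has {2,3,4,6,7}; col 1 has {1,2,4,5,6,7,8}; box has {1,2,3,4,5,6,7,8} → only 9 remains.
(3,4) = 5: row 3 has {2,3,4,6,7,9}; col 4 has {1,2,3,4,6,8,9}; box has {1,2,3,4,6,9} → only 5 remains.
(3,6) = 8: row 3 has {2,3,4,5,6,7,9}; col 6 has {1,3,4,5,6,7,9}; box has {1,2,3,4,5,6,9} → only 8 remains.
(3,7) = 1: row 3 has {2,3,4,5,6,7,8,9}; col 7 has {2,3,4,6,7,8,9}; box has {2,3,4,5,6,7,8,9}; anti-diagonal has {3,4,5,6,7,8,9} → only 1 remains.

1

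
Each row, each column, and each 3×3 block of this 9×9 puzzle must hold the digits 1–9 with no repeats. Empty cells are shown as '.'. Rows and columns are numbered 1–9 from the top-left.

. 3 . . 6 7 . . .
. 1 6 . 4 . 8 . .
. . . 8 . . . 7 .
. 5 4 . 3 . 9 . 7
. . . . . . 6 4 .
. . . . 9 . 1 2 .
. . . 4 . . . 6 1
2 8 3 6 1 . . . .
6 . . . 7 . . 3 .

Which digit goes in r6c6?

r4c8 = 8: row 4 has {3,4,5,7,9}; col 8 has {2,3,4,6,7}; box has {1,2,4,6,7,9} → only 8 remains.
r4c1 = 1: row 4 has {3,4,5,7,8,9}; col 1 has {2,6}; box has {4,5} → only 1 remains.
r4c4 = 2: row 4 has {1,3,4,5,7,8,9}; col 4 has {4,6,8}; box has {3,9} → only 2 remains.
r4c6 = 6: row 4 has {1,2,3,4,5,7,8,9}; col 6 has {7}; box has {2,3,9} → only 6 remains.
r2c1 = 7: in row 2, 7 can only go here (every other open cell in that row sees a 7).
r3c6 = 1: in row 3, 1 can only go here (every other open cell in that row sees a 1).
r3c9 = 6: in row 3, 6 can only go here (every other open cell in that row sees a 6).
r1c8 = 1: in row 1, 1 can only go here (every other open cell in that row sees a 1).
r3c7 = 3: in row 3, 3 can only go here (every other open cell in that row sees a 3).
r5c4 = 1: in row 5, 1 can only go here (every other open cell in that row sees a 1).
r6c6 = 4: in row 6, 4 can only go here (every other open cell in that row sees a 4).

4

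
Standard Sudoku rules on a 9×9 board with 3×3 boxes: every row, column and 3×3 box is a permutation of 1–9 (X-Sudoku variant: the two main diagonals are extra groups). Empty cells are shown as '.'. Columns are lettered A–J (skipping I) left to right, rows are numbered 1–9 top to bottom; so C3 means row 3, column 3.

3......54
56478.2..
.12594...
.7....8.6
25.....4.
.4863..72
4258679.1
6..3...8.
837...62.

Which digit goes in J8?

7

C1 = 9: row 1 has {3,4,5}; col 3 has {2,4,5,7,8}; box has {1,2,3,4,5,6} → only 9 remains.
A3 = 7: row 3 has {1,2,4,5,9}; col 1 has {2,3,4,5,6,8}; box has {1,2,3,4,5,6,9} → only 7 remains.
G3 = 3: row 3 has {1,2,4,5,7,9}; col 7 has {2,6,8,9}; box has {2,4,5}; anti-diagonal has {4,5,6,8} → only 3 remains.
H3 = 6: row 3 has {1,2,3,4,5,7,9}; col 8 has {2,4,5,7,8}; box has {2,3,4,5} → only 6 remains.
J3 = 8: row 3 has {1,2,3,4,5,6,7,9}; col 9 has {1,2,4,6}; box has {2,3,4,5,6} → only 8 remains.
G5 = 1: row 5 has {2,4,5}; col 7 has {2,3,6,8,9}; box has {2,4,6,7,8} → only 1 remains.
G6 = 5: row 6 has {2,3,4,6,7,8}; col 7 has {1,2,3,6,8,9}; box has {1,2,4,6,7,8} → only 5 remains.
H7 = 3: row 7 has {1,2,4,5,6,7,8,9}; col 8 has {2,4,5,6,7,8}; box has {1,2,6,8,9} → only 3 remains.
B8 = 9: row 8 has {3,6,8}; col 2 has {1,2,3,4,5,6,7}; box has {2,3,4,5,6,7,8}; anti-diagonal has {3,4,5,6,8} → only 9 remains.
C8 = 1: row 8 has {3,6,8,9}; col 3 has {2,4,5,7,8,9}; box has {2,3,4,5,6,7,8,9} → only 1 remains.
J9 = 5: row 9 has {2,3,6,7,8}; col 9 has {1,2,4,6,8}; box has {1,2,3,6,8,9}; main diagonal has {2,3,6,8,9} → only 5 remains.
B1 = 8: row 1 has {3,4,5,9}; col 2 has {1,2,3,4,5,6,7,9}; box has {1,2,3,4,5,6,7,9} → only 8 remains.
G1 = 7: row 1 has {3,4,5,8,9}; col 7 has {1,2,3,5,6,8,9}; box has {2,3,4,5,6,8} → only 7 remains.
H2 = 1: row 2 has {2,4,5,6,7,8}; col 8 has {2,3,4,5,6,7,8}; box has {2,3,4,5,6,7,8}; anti-diagonal has {3,4,5,6,8,9} → only 1 remains.
J2 = 9: row 2 has {1,2,4,5,6,7,8}; col 9 has {1,2,4,5,6,8}; box has {1,2,3,4,5,6,7,8} → only 9 remains.
C4 = 3: row 4 has {6,7,8}; col 3 has {1,2,4,5,7,8,9}; box has {2,4,5,7,8} → only 3 remains.
F4 = 2: row 4 has {3,6,7,8}; col 6 has {4,7}; box has {3,6}; anti-diagonal has {1,3,4,5,6,8,9} → only 2 remains.
H4 = 9: row 4 has {2,3,6,7,8}; col 8 has {1,2,3,4,5,6,7,8}; box has {1,2,4,5,6,7,8} → only 9 remains.
C5 = 6: row 5 has {1,2,4,5}; col 3 has {1,2,3,4,5,7,8,9}; box has {2,3,4,5,7,8} → only 6 remains.
D5 = 9: row 5 has {1,2,4,5,6}; col 4 has {3,5,6,7,8}; box has {2,3,6} → only 9 remains.
E5 = 7: row 5 has {1,2,4,5,6,9}; col 5 has {3,6,8,9}; box has {2,3,6,9}; main diagonal has {2,3,5,6,8,9}; anti-diagonal has {1,2,3,4,5,6,8,9} → only 7 remains.
F5 = 8: row 5 has {1,2,4,5,6,7,9}; col 6 has {2,4,7}; box has {2,3,6,7,9} → only 8 remains.
J5 = 3: row 5 has {1,2,4,5,6,7,8,9}; col 9 has {1,2,4,5,6,8,9}; box has {1,2,4,5,6,7,8,9} → only 3 remains.
F6 = 1: row 6 has {2,3,4,5,6,7,8}; col 6 has {2,4,7,8}; box has {2,3,6,7,8,9}; main diagonal has {2,3,5,6,7,8,9} → only 1 remains.
F8 = 5: row 8 has {1,3,6,8,9}; col 6 has {1,2,4,7,8}; box has {3,6,7,8} → only 5 remains.
G8 = 4: row 8 has {1,3,5,6,8,9}; col 7 has {1,2,3,5,6,7,8,9}; box has {1,2,3,5,6,8,9} → only 4 remains.
J8 = 7: row 8 has {1,3,4,5,6,8,9}; col 9 has {1,2,3,4,5,6,8,9}; box has {1,2,3,4,5,6,8,9} → only 7 remains.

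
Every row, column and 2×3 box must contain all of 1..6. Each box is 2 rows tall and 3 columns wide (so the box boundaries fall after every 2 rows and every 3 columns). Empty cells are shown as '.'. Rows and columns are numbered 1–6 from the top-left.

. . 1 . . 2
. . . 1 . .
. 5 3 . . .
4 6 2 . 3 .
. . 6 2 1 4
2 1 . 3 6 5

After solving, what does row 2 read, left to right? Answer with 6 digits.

625143

r3c1 = 1: row 3 has {3,5}; col 1 has {2,4}; box has {2,3,4,5,6} → only 1 remains.
r3c6 = 6: row 3 has {1,3,5}; col 6 has {2,4,5}; box has {3} → only 6 remains.
r4c4 = 5: row 4 has {2,3,4,6}; col 4 has {1,2,3}; box has {3,6} → only 5 remains.
r4c6 = 1: row 4 has {2,3,4,5,6}; col 6 has {2,4,5,6}; box has {3,5,6} → only 1 remains.
r5c2 = 3: row 5 has {1,2,4,6}; col 2 has {1,5,6}; box has {1,2,6} → only 3 remains.
r6c3 = 4: row 6 has {1,2,3,5,6}; col 3 has {1,2,3,6}; box has {1,2,3,6} → only 4 remains.
r1c2 = 4: row 1 has {1,2}; col 2 has {1,3,5,6}; box has {1} → only 4 remains.
r1c4 = 6: row 1 has {1,2,4}; col 4 has {1,2,3,5}; box has {1,2} → only 6 remains.
r1c5 = 5: row 1 has {1,2,4,6}; col 5 has {1,3,6}; box has {1,2,6} → only 5 remains.
r2c2 = 2: row 2 has {1}; col 2 has {1,3,4,5,6}; box has {1,4} → only 2 remains.
r2c3 = 5: row 2 has {1,2}; col 3 has {1,2,3,4,6}; box has {1,2,4} → only 5 remains.
r2c5 = 4: row 2 has {1,2,5}; col 5 has {1,3,5,6}; box has {1,2,5,6} → only 4 remains.
r2c6 = 3: row 2 has {1,2,4,5}; col 6 has {1,2,4,5,6}; box has {1,2,4,5,6} → only 3 remains.
r3c4 = 4: row 3 has {1,3,5,6}; col 4 has {1,2,3,5,6}; box has {1,3,5,6} → only 4 remains.
r3c5 = 2: row 3 has {1,3,4,5,6}; col 5 has {1,3,4,5,6}; box has {1,3,4,5,6} → only 2 remains.
r5c1 = 5: row 5 has {1,2,3,4,6}; col 1 has {1,2,4}; box has {1,2,3,4,6} → only 5 remains.
r1c1 = 3: row 1 has {1,2,4,5,6}; col 1 has {1,2,4,5}; box has {1,2,4,5} → only 3 remains.
r2c1 = 6: row 2 has {1,2,3,4,5}; col 1 has {1,2,3,4,5}; box has {1,2,3,4,5} → only 6 remains.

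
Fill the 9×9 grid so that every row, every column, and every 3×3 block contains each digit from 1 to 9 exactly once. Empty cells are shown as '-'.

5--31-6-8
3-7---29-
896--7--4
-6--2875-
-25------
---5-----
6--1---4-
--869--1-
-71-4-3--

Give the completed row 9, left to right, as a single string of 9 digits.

r1c2 = 4 (sole candidate).
r1c3 = 2 (sole candidate).
r1c6 = 9 (sole candidate).
r1c8 = 7 (sole candidate).
r2c2 = 1 (sole candidate).
r2c9 = 5 (sole candidate).
r3c4 = 2 (sole candidate).
r3c5 = 5 (sole candidate).
r3c7 = 1 (sole candidate).
r3c8 = 3 (sole candidate).
r8c7 = 5 (sole candidate).
r9c4 = 8: row 9 has {1,3,4,7}; col 4 has {1,2,3,5,6}; box has {1,4,6,9} → only 8 remains.
r2c4 = 4 (sole candidate).
r2c6 = 6 (sole candidate).
r4c4 = 9 (sole candidate).
r5c4 = 7 (sole candidate).
r8c2 = 3 (sole candidate).
r8c6 = 2 (sole candidate).
r8c9 = 7 (sole candidate).
r9c6 = 5: row 9 has {1,3,4,7,8}; col 6 has {2,6,7,8,9}; box has {1,2,4,6,8,9} → only 5 remains.
r2c5 = 8 (sole candidate).
r6c2 = 8 (sole candidate).
r7c2 = 5 (sole candidate).
r7c3 = 9 (sole candidate).
r7c6 = 3 (sole candidate).
r7c7 = 8 (sole candidate).
r7c9 = 2 (sole candidate).
r8c1 = 4 (sole candidate).
r9c1 = 2: row 9 has {1,3,4,5,7,8}; col 1 has {3,4,5,6,8}; box has {1,3,4,5,6,7,8,9} → only 2 remains.
r9c8 = 6: row 9 has {1,2,3,4,5,7,8}; col 8 has {1,3,4,5,7,9}; box has {1,2,3,4,5,7,8} → only 6 remains.
r9c9 = 9: row 9 has {1,2,3,4,5,6,7,8}; col 9 has {2,4,5,7,8}; box has {1,2,3,4,5,6,7,8} → only 9 remains.

271845369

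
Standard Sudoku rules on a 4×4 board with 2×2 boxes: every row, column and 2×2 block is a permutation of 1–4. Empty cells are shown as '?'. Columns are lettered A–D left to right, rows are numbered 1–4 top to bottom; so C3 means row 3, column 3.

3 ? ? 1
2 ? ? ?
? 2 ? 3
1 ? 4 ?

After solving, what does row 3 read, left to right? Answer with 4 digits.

B1 = 4: row 1 has {1,3}; col 2 has {2}; box has {2,3} → only 4 remains.
C1 = 2: row 1 has {1,3,4}; col 3 has {4}; box has {1} → only 2 remains.
B2 = 1: row 2 has {2}; col 2 has {2,4}; box has {2,3,4} → only 1 remains.
C2 = 3: row 2 has {1,2}; col 3 has {2,4}; box has {1,2} → only 3 remains.
D2 = 4: row 2 has {1,2,3}; col 4 has {1,3}; box has {1,2,3} → only 4 remains.
A3 = 4: row 3 has {2,3}; col 1 has {1,2,3}; box has {1,2} → only 4 remains.
C3 = 1: row 3 has {2,3,4}; col 3 has {2,3,4}; box has {3,4} → only 1 remains.

4213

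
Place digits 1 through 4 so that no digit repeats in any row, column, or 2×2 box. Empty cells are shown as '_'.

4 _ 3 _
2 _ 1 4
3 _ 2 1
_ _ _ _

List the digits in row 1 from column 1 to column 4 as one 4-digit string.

4132

row 1, column 2 = 1: row 1 has {3,4}; col 2 has {}; box has {2,4} → only 1 remains.
row 1, column 4 = 2: row 1 has {1,3,4}; col 4 has {1,4}; box has {1,3,4} → only 2 remains.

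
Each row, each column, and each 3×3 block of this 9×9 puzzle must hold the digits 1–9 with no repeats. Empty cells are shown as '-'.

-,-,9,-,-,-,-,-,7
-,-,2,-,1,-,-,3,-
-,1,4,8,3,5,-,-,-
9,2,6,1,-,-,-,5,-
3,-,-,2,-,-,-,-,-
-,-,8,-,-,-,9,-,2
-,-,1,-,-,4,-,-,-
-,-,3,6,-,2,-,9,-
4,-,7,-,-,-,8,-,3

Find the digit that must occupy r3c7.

2

r1c4 = 4: row 1 has {7,9}; col 4 has {1,2,6,8}; box has {1,3,5,8} → only 4 remains.
r1c6 = 6: row 1 has {4,7,9}; col 6 has {2,4,5}; box has {1,3,4,5,8} → only 6 remains.
r5c3 = 5: row 5 has {2,3}; col 3 has {1,2,3,4,6,7,8,9}; box has {2,3,6,8,9} → only 5 remains.
r1c5 = 2: row 1 has {4,6,7,9}; col 5 has {1,3}; box has {1,3,4,5,6,8} → only 2 remains.
r1c2 = 3: in row 1, 3 can only go here (every other open cell in that row sees a 3).
r3c9 = 9: in row 3, 9 can only go here (every other open cell in that row sees a 9).
r3c1 = 7: in row 3, 7 can only go here (every other open cell in that row sees a 7).
r6c1 = 1: row 6 has {2,8,9}; col 1 has {3,4,7,9}; box has {2,3,5,6,8,9} → only 1 remains.
r7c4 = 3: in row 7, 3 can only go here (every other open cell in that row sees a 3).
r6c6 = 3: in row 6, 3 can only go here (every other open cell in that row sees a 3).
r4c7 = 3: in row 4, 3 can only go here (every other open cell in that row sees a 3).
r9c8 = 2: in row 9, 2 can only go here (every other open cell in that row sees a 2).
r3c8 = 6: row 3 has {1,3,4,5,7,8,9}; col 8 has {2,3,5,9}; box has {3,7,9} → only 6 remains.
r7c8 = 7: row 7 has {1,3,4}; col 8 has {2,3,5,6,9}; box has {2,3,8,9} → only 7 remains.
r3c7 = 2: row 3 has {1,3,4,5,6,7,8,9}; col 7 has {3,8,9}; box has {3,6,7,9} → only 2 remains.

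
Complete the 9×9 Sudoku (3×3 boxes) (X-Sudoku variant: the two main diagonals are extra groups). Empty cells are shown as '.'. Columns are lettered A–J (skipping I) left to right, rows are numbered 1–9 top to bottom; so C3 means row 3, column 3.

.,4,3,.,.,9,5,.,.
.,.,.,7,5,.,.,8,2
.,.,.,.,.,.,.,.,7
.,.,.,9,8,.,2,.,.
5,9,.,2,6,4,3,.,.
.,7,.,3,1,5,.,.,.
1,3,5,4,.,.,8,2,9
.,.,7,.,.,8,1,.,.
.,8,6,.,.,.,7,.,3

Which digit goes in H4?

E1 = 2 (sole candidate).
J1 = 1 (sole candidate).
B2 = 1 (sole candidate).
C2 = 9 (sole candidate).
C3 = 2 (sole candidate).
B4 = 6 (sole candidate).
F4 = 7 (sole candidate).
J5 = 8 (sole candidate).
E7 = 7 (sole candidate).
F7 = 6 (sole candidate).
B8 = 2 (sole candidate).
D8 = 5 (sole candidate).
H8 = 4 (sole candidate).
J8 = 6 (sole candidate).
D9 = 1 (sole candidate).
E9 = 9 (sole candidate).
F9 = 2 (sole candidate).
H9 = 5 (sole candidate).
A1 = 7 (sole candidate).
H1 = 6 (sole candidate).
A2 = 6 (sole candidate).
F2 = 3 (sole candidate).
G2 = 4 (sole candidate).
A3 = 8 (sole candidate).
B3 = 5 (sole candidate).
D3 = 6 (sole candidate).
E3 = 4 (sole candidate).
F3 = 1 (sole candidate).
G3 = 9 (sole candidate).
H3 = 3 (sole candidate).
H4 = 1: row 4 has {2,6,7,8,9}; col 8 has {2,3,4,5,6,8}; box has {2,3,8} → only 1 remains.

1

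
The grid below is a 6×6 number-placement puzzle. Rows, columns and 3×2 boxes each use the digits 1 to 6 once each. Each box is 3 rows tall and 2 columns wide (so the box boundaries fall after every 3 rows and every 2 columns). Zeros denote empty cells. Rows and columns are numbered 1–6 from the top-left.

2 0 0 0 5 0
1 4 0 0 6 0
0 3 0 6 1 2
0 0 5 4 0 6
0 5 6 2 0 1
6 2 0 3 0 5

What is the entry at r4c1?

r1c2 = 6 (sole candidate).
r1c4 = 1 (sole candidate).
r2c4 = 5 (sole candidate).
r2c6 = 3 (sole candidate).
r3c1 = 5 (sole candidate).
r3c3 = 4 (sole candidate).
r4c1 = 3: row 4 has {4,5,6}; col 1 has {1,2,5,6}; box has {2,5,6} → only 3 remains.

3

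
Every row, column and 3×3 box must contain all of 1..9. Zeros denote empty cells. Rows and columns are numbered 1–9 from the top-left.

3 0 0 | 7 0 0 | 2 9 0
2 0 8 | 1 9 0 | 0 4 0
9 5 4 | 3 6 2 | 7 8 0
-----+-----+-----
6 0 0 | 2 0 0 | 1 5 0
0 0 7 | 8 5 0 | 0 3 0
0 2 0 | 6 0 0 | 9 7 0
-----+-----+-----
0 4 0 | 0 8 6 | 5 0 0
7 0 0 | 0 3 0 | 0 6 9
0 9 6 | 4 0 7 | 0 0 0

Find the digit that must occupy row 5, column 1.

4

row 1, column 3 = 1: row 1 has {2,3,7,9}; col 3 has {4,6,7,8}; box has {2,3,4,5,8,9} → only 1 remains.
row 1, column 5 = 4: row 1 has {1,2,3,7,9}; col 5 has {3,5,6,8,9}; box has {1,2,3,6,7,9} → only 4 remains.
row 2, column 6 = 5: row 2 has {1,2,4,8,9}; col 6 has {2,6,7}; box has {1,2,3,4,6,7,9} → only 5 remains.
row 3, column 9 = 1: row 3 has {2,3,4,5,6,7,8,9}; col 9 has {9}; box has {2,4,7,8,9} → only 1 remains.
row 4, column 5 = 7: row 4 has {1,2,5,6}; col 5 has {3,4,5,6,8,9}; box has {2,5,6,8} → only 7 remains.
row 5, column 2 = 1: row 5 has {3,5,7,8}; col 2 has {2,4,5,9}; box has {2,6,7} → only 1 remains.
row 6, column 5 = 1: row 6 has {2,6,7,9}; col 5 has {3,4,5,6,7,8,9}; box has {2,5,6,7,8} → only 1 remains.
row 7, column 1 = 1: row 7 has {4,5,6,8}; col 1 has {2,3,6,7,9}; box has {4,6,7,9} → only 1 remains.
row 7, column 4 = 9: row 7 has {1,4,5,6,8}; col 4 has {1,2,3,4,6,7,8}; box has {3,4,6,7,8} → only 9 remains.
row 7, column 8 = 2: row 7 has {1,4,5,6,8,9}; col 8 has {3,4,5,6,7,8,9}; box has {5,6,9} → only 2 remains.
row 8, column 2 = 8: row 8 has {3,6,7,9}; col 2 has {1,2,4,5,9}; box has {1,4,6,7,9} → only 8 remains.
row 8, column 4 = 5: row 8 has {3,6,7,8,9}; col 4 has {1,2,3,4,6,7,8,9}; box has {3,4,6,7,8,9} → only 5 remains.
row 8, column 6 = 1: row 8 has {3,5,6,7,8,9}; col 6 has {2,5,6,7}; box has {3,4,5,6,7,8,9} → only 1 remains.
row 8, column 7 = 4: row 8 has {1,3,5,6,7,8,9}; col 7 has {1,2,5,7,9}; box has {2,5,6,9} → only 4 remains.
row 9, column 1 = 5: row 9 has {4,6,7,9}; col 1 has {1,2,3,6,7,9}; box has {1,4,6,7,8,9} → only 5 remains.
row 9, column 5 = 2: row 9 has {4,5,6,7,9}; col 5 has {1,3,4,5,6,7,8,9}; box has {1,3,4,5,6,7,8,9} → only 2 remains.
row 9, column 8 = 1: row 9 has {2,4,5,6,7,9}; col 8 has {2,3,4,5,6,7,8,9}; box has {2,4,5,6,9} → only 1 remains.
row 1, column 2 = 6: row 1 has {1,2,3,4,7,9}; col 2 has {1,2,4,5,8,9}; box has {1,2,3,4,5,8,9} → only 6 remains.
row 1, column 6 = 8: row 1 has {1,2,3,4,6,7,9}; col 6 has {1,2,5,6,7}; box has {1,2,3,4,5,6,7,9} → only 8 remains.
row 1, column 9 = 5: row 1 has {1,2,3,4,6,7,8,9}; col 9 has {1,9}; box has {1,2,4,7,8,9} → only 5 remains.
row 2, column 2 = 7: row 2 has {1,2,4,5,8,9}; col 2 has {1,2,4,5,6,8,9}; box has {1,2,3,4,5,6,8,9} → only 7 remains.
row 4, column 2 = 3: row 4 has {1,2,5,6,7}; col 2 has {1,2,4,5,6,7,8,9}; box has {1,2,6,7} → only 3 remains.
row 4, column 3 = 9: row 4 has {1,2,3,5,6,7}; col 3 has {1,4,6,7,8}; box has {1,2,3,6,7} → only 9 remains.
row 4, column 6 = 4: row 4 has {1,2,3,5,6,7,9}; col 6 has {1,2,5,6,7,8}; box has {1,2,5,6,7,8} → only 4 remains.
row 4, column 9 = 8: row 4 has {1,2,3,4,5,6,7,9}; col 9 has {1,5,9}; box has {1,3,5,7,9} → only 8 remains.
row 5, column 1 = 4: row 5 has {1,3,5,7,8}; col 1 has {1,2,3,5,6,7,9}; box has {1,2,3,6,7,9} → only 4 remains.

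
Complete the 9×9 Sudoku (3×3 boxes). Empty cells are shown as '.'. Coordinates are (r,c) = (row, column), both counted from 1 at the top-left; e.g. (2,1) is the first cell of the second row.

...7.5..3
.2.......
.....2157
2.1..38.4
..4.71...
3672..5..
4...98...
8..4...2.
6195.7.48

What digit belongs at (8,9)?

5

(3,1) = 9 (sole candidate).
(5,1) = 5 (sole candidate).
(8,6) = 6 (sole candidate).
(9,7) = 3 (sole candidate).
(1,1) = 1 (sole candidate).
(2,1) = 7 (sole candidate).
(4,2) = 9 (sole candidate).
(4,4) = 6 (sole candidate).
(4,5) = 5 (sole candidate).
(4,8) = 7 (sole candidate).
(5,2) = 8 (sole candidate).
(5,4) = 9 (sole candidate).
(6,6) = 4 (sole candidate).
(9,5) = 2 (sole candidate).
(1,2) = 4 (sole candidate).
(2,6) = 9 (sole candidate).
(2,9) = 6 (sole candidate).
(3,2) = 3 (sole candidate).
(3,4) = 8 (sole candidate).
(5,9) = 2 (sole candidate).
(6,5) = 8 (sole candidate).
(1,5) = 6 (sole candidate).
(2,7) = 4 (sole candidate).
(2,8) = 8 (sole candidate).
(3,3) = 6 (sole candidate).
(3,5) = 4 (sole candidate).
(5,7) = 6 (sole candidate).
(5,8) = 3 (sole candidate).
(7,7) = 7 (sole candidate).
(8,7) = 9 (sole candidate).
(1,3) = 8 (sole candidate).
(1,7) = 2 (sole candidate).
(1,8) = 9 (sole candidate).
(2,3) = 5 (sole candidate).
(6,8) = 1 (sole candidate).
(6,9) = 9 (sole candidate).
(7,2) = 5 (sole candidate).
(7,8) = 6 (sole candidate).
(7,9) = 1 (sole candidate).
(8,2) = 7 (sole candidate).
(8,3) = 3 (sole candidate).
(8,5) = 1 (sole candidate).
(8,9) = 5: row 8 has {1,2,3,4,6,7,8,9}; col 9 has {1,2,3,4,6,7,8,9}; box has {1,2,3,4,6,7,8,9} → only 5 remains.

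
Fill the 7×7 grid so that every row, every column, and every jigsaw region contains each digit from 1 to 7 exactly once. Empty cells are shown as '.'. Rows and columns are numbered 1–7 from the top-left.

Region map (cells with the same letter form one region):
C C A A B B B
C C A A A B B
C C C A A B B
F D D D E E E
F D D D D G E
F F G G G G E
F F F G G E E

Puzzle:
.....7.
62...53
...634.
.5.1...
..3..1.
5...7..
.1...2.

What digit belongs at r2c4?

r3c2 = 7: row 3 has {3,4,6}; col 2 has {1,2,5}; region has {2,6} → only 7 remains.
r3c1 = 1: row 3 has {3,4,6,7}; col 1 has {5,6}; region has {2,6,7} → only 1 remains.
r3c3 = 5: row 3 has {1,3,4,6,7}; col 3 has {3}; region has {1,2,6,7} → only 5 remains.
r3c7 = 2: row 3 has {1,3,4,5,6,7}; col 7 has {3}; region has {3,4,5,7} → only 2 remains.
r1c4 = 5: in row 1, 5 can only go here (every other open cell in that row sees a 5).
r1c3 = 2: in row 1, 2 can only go here (every other open cell in that row sees a 2).
r4c1 = 2: in row 4, 2 can only go here (every other open cell in that row sees a 2).
r4c6 = 3: in row 4, 3 can only go here (every other open cell in that row sees a 3).
r6c6 = 6: row 6 has {5,7}; col 6 has {1,2,3,4,5,7}; region has {1,7} → only 6 remains.
r6c3 = 4: row 6 has {5,6,7}; col 3 has {2,3,5}; region has {1,6,7} → only 4 remains.
r6c7 = 1: row 6 has {4,5,6,7}; col 7 has {2,3}; region has {2,3} → only 1 remains.
r7c4 = 3: row 7 has {1,2}; col 4 has {1,5,6}; region has {1,4,6,7} → only 3 remains.
r7c5 = 5: row 7 has {1,2,3}; col 5 has {3,7}; region has {1,3,4,6,7} → only 5 remains.
r1c7 = 6: row 1 has {2,5,7}; col 7 has {1,2,3}; region has {2,3,4,5,7} → only 6 remains.
r6c2 = 3: row 6 has {1,4,5,6,7}; col 2 has {1,2,5,7}; region has {1,2,5} → only 3 remains.
r6c4 = 2: row 6 has {1,3,4,5,6,7}; col 4 has {1,3,5,6}; region has {1,3,4,5,6,7} → only 2 remains.
r1c2 = 4: row 1 has {2,5,6,7}; col 2 has {1,2,3,5,7}; region has {1,2,5,6,7} → only 4 remains.
r1c5 = 1: row 1 has {2,4,5,6,7}; col 5 has {3,5,7}; region has {2,3,4,5,6,7} → only 1 remains.
r2c5 = 4: row 2 has {2,3,5,6}; col 5 has {1,3,5,7}; region has {2,3,5,6} → only 4 remains.
r4c5 = 6: row 4 has {1,2,3,5}; col 5 has {1,3,4,5,7}; region has {1,2,3} → only 6 remains.
r5c2 = 6: row 5 has {1,3}; col 2 has {1,2,3,4,5,7}; region has {1,3,5} → only 6 remains.
r5c5 = 2: row 5 has {1,3,6}; col 5 has {1,3,4,5,6,7}; region has {1,3,5,6} → only 2 remains.
r1c1 = 3: row 1 has {1,2,4,5,6,7}; col 1 has {1,2,5,6}; region has {1,2,4,5,6,7} → only 3 remains.
r2c4 = 7: row 2 has {2,3,4,5,6}; col 4 has {1,2,3,5,6}; region has {2,3,4,5,6} → only 7 remains.

7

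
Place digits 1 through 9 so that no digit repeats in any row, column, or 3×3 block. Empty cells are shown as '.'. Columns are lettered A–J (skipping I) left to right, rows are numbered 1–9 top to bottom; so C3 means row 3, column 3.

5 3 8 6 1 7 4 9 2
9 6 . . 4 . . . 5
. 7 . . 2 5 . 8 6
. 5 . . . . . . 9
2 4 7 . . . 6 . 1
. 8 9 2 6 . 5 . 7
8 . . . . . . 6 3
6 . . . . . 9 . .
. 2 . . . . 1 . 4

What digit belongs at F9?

G3 = 3 (sole candidate).
H5 = 3 (sole candidate).
H6 = 4 (sole candidate).
B8 = 1 (sole candidate).
J8 = 8 (sole candidate).
G2 = 7 (sole candidate).
H2 = 1 (sole candidate).
D3 = 9 (sole candidate).
H4 = 2 (sole candidate).
B7 = 9 (sole candidate).
G7 = 2 (sole candidate).
C2 = 2 (sole candidate).
G4 = 8 (sole candidate).
C4 = 6 (hidden single in row 4).
F8 = 2 (hidden single in row 8).
F9 = 6: in row 9, 6 can only go here (every other open cell in that row sees a 6).

6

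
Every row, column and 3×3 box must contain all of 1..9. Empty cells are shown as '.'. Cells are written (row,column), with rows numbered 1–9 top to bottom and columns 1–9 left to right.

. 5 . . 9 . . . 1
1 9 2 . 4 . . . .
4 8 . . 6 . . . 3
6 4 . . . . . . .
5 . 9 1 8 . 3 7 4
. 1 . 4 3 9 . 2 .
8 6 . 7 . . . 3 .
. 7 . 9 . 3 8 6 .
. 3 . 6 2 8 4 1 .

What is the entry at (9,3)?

5

(3,3) = 7 (sole candidate).
(5,2) = 2 (sole candidate).
(5,6) = 6 (sole candidate).
(6,1) = 7 (sole candidate).
(6,3) = 8 (sole candidate).
(8,1) = 2 (sole candidate).
(8,9) = 5 (sole candidate).
(9,1) = 9 (sole candidate).
(9,3) = 5: row 9 has {1,2,3,4,6,8,9}; col 3 has {2,7,8,9}; box has {2,3,6,7,8,9} → only 5 remains.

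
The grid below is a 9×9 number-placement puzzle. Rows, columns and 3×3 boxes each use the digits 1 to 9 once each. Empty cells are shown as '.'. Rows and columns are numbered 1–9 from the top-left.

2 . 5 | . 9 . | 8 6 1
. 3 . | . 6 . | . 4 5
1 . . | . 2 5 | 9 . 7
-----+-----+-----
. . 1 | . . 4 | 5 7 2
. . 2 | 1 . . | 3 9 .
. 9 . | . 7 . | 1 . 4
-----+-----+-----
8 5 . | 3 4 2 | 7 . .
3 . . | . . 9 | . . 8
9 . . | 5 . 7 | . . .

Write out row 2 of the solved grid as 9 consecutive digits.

row 1, column 6 = 3: row 1 has {1,2,5,6,8,9}; col 6 has {2,4,5,7,9}; box has {2,5,6,9} → only 3 remains.
row 2, column 1 = 7: row 2 has {3,4,5,6}; col 1 has {1,2,3,8,9}; box has {1,2,3,5} → only 7 remains.
row 2, column 4 = 8: row 2 has {3,4,5,6,7}; col 4 has {1,3,5}; box has {2,3,5,6,9} → only 8 remains.
row 2, column 6 = 1: row 2 has {3,4,5,6,7,8}; col 6 has {2,3,4,5,7,9}; box has {2,3,5,6,8,9} → only 1 remains.
row 2, column 7 = 2: row 2 has {1,3,4,5,6,7,8}; col 7 has {1,3,5,7,8,9}; box has {1,4,5,6,7,8,9} → only 2 remains.
row 3, column 4 = 4: row 3 has {1,2,5,7,9}; col 4 has {1,3,5,8}; box has {1,2,3,5,6,8,9} → only 4 remains.
row 3, column 8 = 3: row 3 has {1,2,4,5,7,9}; col 8 has {4,6,7,9}; box has {1,2,4,5,6,7,8,9} → only 3 remains.
row 4, column 1 = 6: row 4 has {1,2,4,5,7}; col 1 has {1,2,3,7,8,9}; box has {1,2,9} → only 6 remains.
row 4, column 2 = 8: row 4 has {1,2,4,5,6,7}; col 2 has {3,5,9}; box has {1,2,6,9} → only 8 remains.
row 4, column 4 = 9: row 4 has {1,2,4,5,6,7,8}; col 4 has {1,3,4,5,8}; box has {1,4,7} → only 9 remains.
row 4, column 5 = 3: row 4 has {1,2,4,5,6,7,8,9}; col 5 has {2,4,6,7,9}; box has {1,4,7,9} → only 3 remains.
row 5, column 9 = 6: row 5 has {1,2,3,9}; col 9 has {1,2,4,5,7,8}; box has {1,2,3,4,5,7,9} → only 6 remains.
row 6, column 1 = 5: row 6 has {1,4,7,9}; col 1 has {1,2,3,6,7,8,9}; box has {1,2,6,8,9} → only 5 remains.
row 6, column 3 = 3: row 6 has {1,4,5,7,9}; col 3 has {1,2,5}; box has {1,2,5,6,8,9} → only 3 remains.
row 6, column 8 = 8: row 6 has {1,3,4,5,7,9}; col 8 has {3,4,6,7,9}; box has {1,2,3,4,5,6,7,9} → only 8 remains.
row 7, column 3 = 6: row 7 has {2,3,4,5,7,8}; col 3 has {1,2,3,5}; box has {3,5,8,9} → only 6 remains.
row 7, column 8 = 1: row 7 has {2,3,4,5,6,7,8}; col 8 has {3,4,6,7,8,9}; box has {7,8} → only 1 remains.
row 7, column 9 = 9: row 7 has {1,2,3,4,5,6,7,8}; col 9 has {1,2,4,5,6,7,8}; box has {1,7,8} → only 9 remains.
row 8, column 4 = 6: row 8 has {3,8,9}; col 4 has {1,3,4,5,8,9}; box has {2,3,4,5,7,9} → only 6 remains.
row 8, column 5 = 1: row 8 has {3,6,8,9}; col 5 has {2,3,4,6,7,9}; box has {2,3,4,5,6,7,9} → only 1 remains.
row 8, column 7 = 4: row 8 has {1,3,6,8,9}; col 7 has {1,2,3,5,7,8,9}; box has {1,7,8,9} → only 4 remains.
row 9, column 3 = 4: row 9 has {5,7,9}; col 3 has {1,2,3,5,6}; box has {3,5,6,8,9} → only 4 remains.
row 9, column 5 = 8: row 9 has {4,5,7,9}; col 5 has {1,2,3,4,6,7,9}; box has {1,2,3,4,5,6,7,9} → only 8 remains.
row 9, column 7 = 6: row 9 has {4,5,7,8,9}; col 7 has {1,2,3,4,5,7,8,9}; box has {1,4,7,8,9} → only 6 remains.
row 9, column 8 = 2: row 9 has {4,5,6,7,8,9}; col 8 has {1,3,4,6,7,8,9}; box has {1,4,6,7,8,9} → only 2 remains.
row 9, column 9 = 3: row 9 has {2,4,5,6,7,8,9}; col 9 has {1,2,4,5,6,7,8,9}; box has {1,2,4,6,7,8,9} → only 3 remains.
row 1, column 2 = 4: row 1 has {1,2,3,5,6,8,9}; col 2 has {3,5,8,9}; box has {1,2,3,5,7} → only 4 remains.
row 1, column 4 = 7: row 1 has {1,2,3,4,5,6,8,9}; col 4 has {1,3,4,5,6,8,9}; box has {1,2,3,4,5,6,8,9} → only 7 remains.
row 2, column 3 = 9: row 2 has {1,2,3,4,5,6,7,8}; col 3 has {1,2,3,4,5,6}; box has {1,2,3,4,5,7} → only 9 remains.

739861245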